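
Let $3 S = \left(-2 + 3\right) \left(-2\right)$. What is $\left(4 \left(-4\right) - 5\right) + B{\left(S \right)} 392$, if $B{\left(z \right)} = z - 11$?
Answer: $- \frac{13783}{3} \approx -4594.3$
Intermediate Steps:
$S = - \frac{2}{3}$ ($S = \frac{\left(-2 + 3\right) \left(-2\right)}{3} = \frac{1 \left(-2\right)}{3} = \frac{1}{3} \left(-2\right) = - \frac{2}{3} \approx -0.66667$)
$B{\left(z \right)} = -11 + z$
$\left(4 \left(-4\right) - 5\right) + B{\left(S \right)} 392 = \left(4 \left(-4\right) - 5\right) + \left(-11 - \frac{2}{3}\right) 392 = \left(-16 - 5\right) - \frac{13720}{3} = -21 - \frac{13720}{3} = - \frac{13783}{3}$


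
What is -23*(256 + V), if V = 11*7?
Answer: -7659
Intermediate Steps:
V = 77
-23*(256 + V) = -23*(256 + 77) = -23*333 = -7659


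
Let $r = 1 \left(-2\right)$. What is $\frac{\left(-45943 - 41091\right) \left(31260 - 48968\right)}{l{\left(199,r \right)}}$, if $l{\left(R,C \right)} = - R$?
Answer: $- \frac{1541198072}{199} \approx -7.7447 \cdot 10^{6}$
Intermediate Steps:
$r = -2$
$\frac{\left(-45943 - 41091\right) \left(31260 - 48968\right)}{l{\left(199,r \right)}} = \frac{\left(-45943 - 41091\right) \left(31260 - 48968\right)}{\left(-1\right) 199} = \frac{\left(-87034\right) \left(-17708\right)}{-199} = 1541198072 \left(- \frac{1}{199}\right) = - \frac{1541198072}{199}$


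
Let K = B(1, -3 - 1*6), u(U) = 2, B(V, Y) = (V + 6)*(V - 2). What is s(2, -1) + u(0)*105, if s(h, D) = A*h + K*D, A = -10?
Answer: 197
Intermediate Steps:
B(V, Y) = (-2 + V)*(6 + V) (B(V, Y) = (6 + V)*(-2 + V) = (-2 + V)*(6 + V))
K = -7 (K = -12 + 1**2 + 4*1 = -12 + 1 + 4 = -7)
s(h, D) = -10*h - 7*D
s(2, -1) + u(0)*105 = (-10*2 - 7*(-1)) + 2*105 = (-20 + 7) + 210 = -13 + 210 = 197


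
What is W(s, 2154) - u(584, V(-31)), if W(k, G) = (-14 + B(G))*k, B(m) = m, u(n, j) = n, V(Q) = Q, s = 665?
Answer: 1422516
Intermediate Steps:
W(k, G) = k*(-14 + G) (W(k, G) = (-14 + G)*k = k*(-14 + G))
W(s, 2154) - u(584, V(-31)) = 665*(-14 + 2154) - 1*584 = 665*2140 - 584 = 1423100 - 584 = 1422516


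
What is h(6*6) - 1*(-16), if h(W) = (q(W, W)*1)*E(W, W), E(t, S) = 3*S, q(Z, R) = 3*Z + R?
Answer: 15568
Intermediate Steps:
q(Z, R) = R + 3*Z
h(W) = 12*W² (h(W) = ((W + 3*W)*1)*(3*W) = ((4*W)*1)*(3*W) = (4*W)*(3*W) = 12*W²)
h(6*6) - 1*(-16) = 12*(6*6)² - 1*(-16) = 12*36² + 16 = 12*1296 + 16 = 15552 + 16 = 15568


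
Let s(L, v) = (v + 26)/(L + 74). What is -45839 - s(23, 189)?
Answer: -4446598/97 ≈ -45841.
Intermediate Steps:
s(L, v) = (26 + v)/(74 + L)
-45839 - s(23, 189) = -45839 - (26 + 189)/(74 + 23) = -45839 - 215/97 = -4446598/97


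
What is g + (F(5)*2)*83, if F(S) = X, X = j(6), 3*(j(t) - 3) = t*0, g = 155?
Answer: 653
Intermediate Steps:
j(t) = 3 (j(t) = 3 + (t*0)/3 = 3 + (1/3)*0 = 3 + 0 = 3)
X = 3
F(S) = 3
g + (F(5)*2)*83 = 155 + (3*2)*83 = 155 + 6*83 = 155 + 498 = 653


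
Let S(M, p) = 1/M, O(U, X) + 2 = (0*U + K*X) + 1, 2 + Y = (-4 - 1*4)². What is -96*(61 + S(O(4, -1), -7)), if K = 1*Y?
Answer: -122944/21 ≈ -5854.5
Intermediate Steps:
Y = 62 (Y = -2 + (-4 - 1*4)² = -2 + (-4 - 4)² = -2 + (-8)² = -2 + 64 = 62)
K = 62 (K = 1*62 = 62)
O(U, X) = -1 + 62*X (O(U, X) = -2 + ((0*U + 62*X) + 1) = -2 + ((0 + 62*X) + 1) = -2 + (62*X + 1) = -2 + (1 + 62*X) = -1 + 62*X)
-96*(61 + S(O(4, -1), -7)) = -96*(61 + 1/(-1 + 62*(-1))) = -96*(61 + 1/(-1 - 62)) = -96*(61 + 1/(-63)) = -96*(61 - 1/63) = -96*3842/63 = -122944/21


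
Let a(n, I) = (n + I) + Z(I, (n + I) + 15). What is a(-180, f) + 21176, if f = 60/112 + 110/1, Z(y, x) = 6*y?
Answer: 87079/4 ≈ 21770.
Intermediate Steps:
f = 3095/28 (f = 60*(1/112) + 110*1 = 15/28 + 110 = 3095/28 ≈ 110.54)
a(n, I) = n + 7*I (a(n, I) = (n + I) + 6*I = (I + n) + 6*I = n + 7*I)
a(-180, f) + 21176 = (-180 + 7*(3095/28)) + 21176 = (-180 + 3095/4) + 21176 = 2375/4 + 21176 = 87079/4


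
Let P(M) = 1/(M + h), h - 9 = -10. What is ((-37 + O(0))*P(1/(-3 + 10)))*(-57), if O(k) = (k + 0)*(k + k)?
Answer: -4921/2 ≈ -2460.5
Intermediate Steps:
h = -1 (h = 9 - 10 = -1)
O(k) = 2*k² (O(k) = k*(2*k) = 2*k²)
P(M) = 1/(-1 + M) (P(M) = 1/(M - 1) = 1/(-1 + M))
((-37 + O(0))*P(1/(-3 + 10)))*(-57) = ((-37 + 2*0²)/(-1 + 1/(-3 + 10)))*(-57) = ((-37 + 2*0)/(-1 + 1/7))*(-57) = ((-37 + 0)/(-1 + ⅐))*(-57) = -37/(-6/7)*(-57) = -37*(-7/6)*(-57) = (259/6)*(-57) = -4921/2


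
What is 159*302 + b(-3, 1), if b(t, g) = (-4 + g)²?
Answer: 48027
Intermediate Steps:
159*302 + b(-3, 1) = 159*302 + (-4 + 1)² = 48018 + (-3)² = 48018 + 9 = 48027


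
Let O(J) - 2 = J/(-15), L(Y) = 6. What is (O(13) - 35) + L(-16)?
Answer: -418/15 ≈ -27.867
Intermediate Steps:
O(J) = 2 - J/15 (O(J) = 2 + J/(-15) = 2 + J*(-1/15) = 2 - J/15)
(O(13) - 35) + L(-16) = ((2 - 1/15*13) - 35) + 6 = ((2 - 13/15) - 35) + 6 = (17/15 - 35) + 6 = -508/15 + 6 = -418/15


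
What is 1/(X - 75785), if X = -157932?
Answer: -1/233717 ≈ -4.2787e-6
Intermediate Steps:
1/(X - 75785) = 1/(-157932 - 75785) = 1/(-233717) = -1/233717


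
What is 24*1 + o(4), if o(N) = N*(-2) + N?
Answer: 20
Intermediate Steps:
o(N) = -N (o(N) = -2*N + N = -N)
24*1 + o(4) = 24*1 - 1*4 = 24 - 4 = 20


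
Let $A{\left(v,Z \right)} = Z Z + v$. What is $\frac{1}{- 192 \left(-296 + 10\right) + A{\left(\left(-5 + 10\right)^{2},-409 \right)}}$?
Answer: $\frac{1}{222218} \approx 4.5001 \cdot 10^{-6}$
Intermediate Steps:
$A{\left(v,Z \right)} = v + Z^{2}$ ($A{\left(v,Z \right)} = Z^{2} + v = v + Z^{2}$)
$\frac{1}{- 192 \left(-296 + 10\right) + A{\left(\left(-5 + 10\right)^{2},-409 \right)}} = \frac{1}{- 192 \left(-296 + 10\right) + \left(\left(-5 + 10\right)^{2} + \left(-409\right)^{2}\right)} = \frac{1}{\left(-192\right) \left(-286\right) + \left(5^{2} + 167281\right)} = \frac{1}{54912 + \left(25 + 167281\right)} = \frac{1}{54912 + 167306} = \frac{1}{222218}$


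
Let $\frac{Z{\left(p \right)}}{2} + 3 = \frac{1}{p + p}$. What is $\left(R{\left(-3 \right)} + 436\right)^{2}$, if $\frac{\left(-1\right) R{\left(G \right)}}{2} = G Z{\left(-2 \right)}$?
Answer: $157609$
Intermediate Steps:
$Z{\left(p \right)} = -6 + \frac{1}{p}$ ($Z{\left(p \right)} = -6 + \frac{2}{p + p} = -6 + \frac{2}{2 p} = -6 + 2 \frac{1}{2 p} = -6 + \frac{1}{p}$)
$R{\left(G \right)} = 13 G$ ($R{\left(G \right)} = - 2 G \left(-6 + \frac{1}{-2}\right) = - 2 G \left(-6 - \frac{1}{2}\right) = - 2 G \left(- \frac{13}{2}\right) = - 2 \left(- \frac{13 G}{2}\right) = 13 G$)
$\left(R{\left(-3 \right)} + 436\right)^{2} = \left(13 \left(-3\right) + 436\right)^{2} = \left(-39 + 436\right)^{2} = 397^{2} = 157609$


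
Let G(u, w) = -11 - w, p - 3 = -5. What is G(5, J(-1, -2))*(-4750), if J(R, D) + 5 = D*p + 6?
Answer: 76000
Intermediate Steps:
p = -2 (p = 3 - 5 = -2)
J(R, D) = 1 - 2*D (J(R, D) = -5 + (D*(-2) + 6) = -5 + (-2*D + 6) = -5 + (6 - 2*D) = 1 - 2*D)
G(5, J(-1, -2))*(-4750) = (-11 - (1 - 2*(-2)))*(-4750) = (-11 - (1 + 4))*(-4750) = (-11 - 1*5)*(-4750) = (-11 - 5)*(-4750) = -16*(-4750) = 76000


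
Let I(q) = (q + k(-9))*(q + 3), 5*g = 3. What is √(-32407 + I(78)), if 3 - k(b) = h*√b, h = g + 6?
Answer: √(-646150 - 40095*I)/5 ≈ 4.9856 - 160.84*I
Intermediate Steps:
g = ⅗ (g = (⅕)*3 = ⅗ ≈ 0.60000)
h = 33/5 (h = ⅗ + 6 = 33/5 ≈ 6.6000)
k(b) = 3 - 33*√b/5
I(q) = (3 + q)*(3 + q - 99*I/5) (I(q) = (q + (3 - 99*I/5))*(q + 3) = (q + (3 - 99*I/5))*(3 + q) = (3 + q - 99*I/5)*(3 + q) = (3 + q)*(3 + q - 99*I/5))
√(-32407 + I(78)) = √(-32407 + (9 + 78² - 297*I/5 + (⅕)*78*(30 - 99*I))) = √(-32407 + (9 + 6084 - 297*I/5 + (468 - 7722*I/5))) = √(-32407 + (6561 - 8019*I/5)) = √(-25846 - 8019*I/5)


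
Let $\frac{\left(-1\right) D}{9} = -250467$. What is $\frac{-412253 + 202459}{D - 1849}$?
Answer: $- \frac{8069}{86629} \approx -0.093144$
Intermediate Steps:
$D = 2254203$ ($D = \left(-9\right) \left(-250467\right) = 2254203$)
$\frac{-412253 + 202459}{D - 1849} = \frac{-412253 + 202459}{2254203 - 1849} = - \frac{209794}{2254203 + \left(-44913 + 43064\right)} = - \frac{209794}{2254203 - 1849} = - \frac{209794}{2252354} = \left(-209794\right) \frac{1}{2252354} = - \frac{8069}{86629}$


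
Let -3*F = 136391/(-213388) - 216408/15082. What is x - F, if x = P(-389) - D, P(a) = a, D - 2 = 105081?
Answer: -509187742993411/4827476724 ≈ -1.0548e+5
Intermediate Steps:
D = 105083 (D = 2 + 105081 = 105083)
F = 24117959683/4827476724 (F = -(136391/(-213388) - 216408/15082)/3 = -(136391*(-1/213388) - 216408*1/15082)/3 = -(-136391/213388 - 108204/7541)/3 = -⅓*(-24117959683/1609158908) = 24117959683/4827476724 ≈ 4.9960)
x = -105472 (x = -389 - 1*105083 = -389 - 105083 = -105472)
x - F = -105472 - 1*24117959683/4827476724 = -105472 - 24117959683/4827476724 = -509187742993411/4827476724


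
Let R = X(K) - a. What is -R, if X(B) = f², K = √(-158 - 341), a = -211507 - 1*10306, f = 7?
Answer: -221862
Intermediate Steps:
a = -221813 (a = -211507 - 10306 = -221813)
K = I*√499 (K = √(-499) = I*√499 ≈ 22.338*I)
X(B) = 49 (X(B) = 7² = 49)
R = 221862 (R = 49 - 1*(-221813) = 49 + 221813 = 221862)
-R = -1*221862 = -221862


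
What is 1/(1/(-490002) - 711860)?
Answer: -490002/348812823721 ≈ -1.4048e-6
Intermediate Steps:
1/(1/(-490002) - 711860) = 1/(-1/490002 - 711860) = 1/(-348812823721/490002) = -490002/348812823721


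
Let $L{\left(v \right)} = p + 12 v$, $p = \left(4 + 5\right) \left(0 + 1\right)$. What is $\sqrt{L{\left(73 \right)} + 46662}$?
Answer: $9 \sqrt{587} \approx 218.05$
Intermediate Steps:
$p = 9$ ($p = 9 \cdot 1 = 9$)
$L{\left(v \right)} = 9 + 12 v$
$\sqrt{L{\left(73 \right)} + 46662} = \sqrt{\left(9 + 12 \cdot 73\right) + 46662} = \sqrt{\left(9 + 876\right) + 46662} = \sqrt{885 + 46662} = \sqrt{47547} = 9 \sqrt{587}$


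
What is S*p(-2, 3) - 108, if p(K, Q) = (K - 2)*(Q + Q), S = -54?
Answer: 1188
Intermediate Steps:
p(K, Q) = 2*Q*(-2 + K) (p(K, Q) = (-2 + K)*(2*Q) = 2*Q*(-2 + K))
S*p(-2, 3) - 108 = -108*3*(-2 - 2) - 108 = -108*3*(-4) - 108 = -54*(-24) - 108 = 1296 - 108 = 1188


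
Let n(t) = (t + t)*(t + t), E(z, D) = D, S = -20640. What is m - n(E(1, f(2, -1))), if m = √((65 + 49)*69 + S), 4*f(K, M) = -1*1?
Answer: -¼ + I*√12774 ≈ -0.25 + 113.02*I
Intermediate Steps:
f(K, M) = -¼ (f(K, M) = (-1*1)/4 = (¼)*(-1) = -¼)
n(t) = 4*t² (n(t) = (2*t)*(2*t) = 4*t²)
m = I*√12774 (m = √((65 + 49)*69 - 20640) = √(114*69 - 20640) = √(7866 - 20640) = √(-12774) = I*√12774 ≈ 113.02*I)
m - n(E(1, f(2, -1))) = I*√12774 - 4*(-¼)² = I*√12774 - 4/16 = I*√12774 - 1*¼ = I*√12774 - ¼ = -¼ + I*√12774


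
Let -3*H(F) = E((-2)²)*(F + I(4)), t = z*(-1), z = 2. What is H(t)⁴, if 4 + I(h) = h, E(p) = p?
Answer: 4096/81 ≈ 50.568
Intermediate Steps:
I(h) = -4 + h
t = -2 (t = 2*(-1) = -2)
H(F) = -4*F/3 (H(F) = -(-2)²*(F + (-4 + 4))/3 = -4*(F + 0)/3 = -4*F/3)
H(t)⁴ = (-4/3*(-2))⁴ = (8/3)⁴ = 4096/81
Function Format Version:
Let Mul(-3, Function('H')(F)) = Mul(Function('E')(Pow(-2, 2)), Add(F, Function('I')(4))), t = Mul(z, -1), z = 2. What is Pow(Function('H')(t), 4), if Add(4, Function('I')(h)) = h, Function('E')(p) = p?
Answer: Rational(4096, 81) ≈ 50.568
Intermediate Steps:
Function('I')(h) = Add(-4, h)
t = -2 (t = Mul(2, -1) = -2)
Function('H')(F) = Mul(Rational(-4, 3), F) (Function('H')(F) = Mul(Rational(-1, 3), Mul(Pow(-2, 2), Add(F, Add(-4, 4)))) = Mul(Rational(-1, 3), Mul(4, Add(F, 0))) = Mul(Rational(-1, 3), Mul(4, F)) = Mul(Rational(-4, 3), F))
Pow(Function('H')(t), 4) = Pow(Mul(Rational(-4, 3), -2), 4) = Pow(Rational(8, 3), 4) = Rational(4096, 81)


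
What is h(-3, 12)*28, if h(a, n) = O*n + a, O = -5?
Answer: -1764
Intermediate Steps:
h(a, n) = a - 5*n (h(a, n) = -5*n + a = a - 5*n)
h(-3, 12)*28 = (-3 - 5*12)*28 = (-3 - 60)*28 = -63*28 = -1764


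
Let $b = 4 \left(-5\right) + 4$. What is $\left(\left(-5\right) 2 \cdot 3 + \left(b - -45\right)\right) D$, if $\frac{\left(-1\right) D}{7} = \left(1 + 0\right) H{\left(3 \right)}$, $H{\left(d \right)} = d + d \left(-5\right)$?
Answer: $-84$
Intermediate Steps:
$H{\left(d \right)} = - 4 d$ ($H{\left(d \right)} = d - 5 d = - 4 d$)
$b = -16$ ($b = -20 + 4 = -16$)
$D = 84$ ($D = - 7 \left(1 + 0\right) \left(\left(-4\right) 3\right) = - 7 \cdot 1 \left(-12\right) = \left(-7\right) \left(-12\right) = 84$)
$\left(\left(-5\right) 2 \cdot 3 + \left(b - -45\right)\right) D = \left(\left(-5\right) 2 \cdot 3 - -29\right) 84 = \left(\left(-10\right) 3 + \left(-16 + 45\right)\right) 84 = \left(-30 + 29\right) 84 = \left(-1\right) 84 = -84$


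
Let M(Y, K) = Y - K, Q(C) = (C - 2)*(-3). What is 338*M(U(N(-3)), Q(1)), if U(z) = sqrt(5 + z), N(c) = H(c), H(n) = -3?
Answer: -1014 + 338*sqrt(2) ≈ -536.00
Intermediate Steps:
Q(C) = 6 - 3*C (Q(C) = (-2 + C)*(-3) = 6 - 3*C)
N(c) = -3
338*M(U(N(-3)), Q(1)) = 338*(sqrt(5 - 3) - (6 - 3*1)) = 338*(sqrt(2) - (6 - 3)) = 338*(sqrt(2) - 1*3) = 338*(sqrt(2) - 3) = 338*(-3 + sqrt(2)) = -1014 + 338*sqrt(2)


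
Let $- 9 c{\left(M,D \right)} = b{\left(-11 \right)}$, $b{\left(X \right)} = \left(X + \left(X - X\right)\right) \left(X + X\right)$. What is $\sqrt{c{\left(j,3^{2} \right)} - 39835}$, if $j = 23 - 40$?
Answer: $\frac{i \sqrt{358757}}{3} \approx 199.65 i$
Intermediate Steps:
$j = -17$
$b{\left(X \right)} = 2 X^{2}$ ($b{\left(X \right)} = \left(X + 0\right) 2 X = X 2 X = 2 X^{2}$)
$c{\left(M,D \right)} = - \frac{242}{9}$ ($c{\left(M,D \right)} = - \frac{2 \left(-11\right)^{2}}{9} = - \frac{2 \cdot 121}{9} = \left(- \frac{1}{9}\right) 242 = - \frac{242}{9}$)
$\sqrt{c{\left(j,3^{2} \right)} - 39835} = \sqrt{- \frac{242}{9} - 39835} = \sqrt{- \frac{358757}{9}} = \frac{i \sqrt{358757}}{3}$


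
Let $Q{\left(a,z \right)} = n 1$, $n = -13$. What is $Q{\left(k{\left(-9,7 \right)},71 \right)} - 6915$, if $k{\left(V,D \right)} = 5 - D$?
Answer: $-6928$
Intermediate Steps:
$Q{\left(a,z \right)} = -13$ ($Q{\left(a,z \right)} = \left(-13\right) 1 = -13$)
$Q{\left(k{\left(-9,7 \right)},71 \right)} - 6915 = -13 - 6915 = -6928$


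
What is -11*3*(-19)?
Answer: 627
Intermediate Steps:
-11*3*(-19) = -33*(-19) = 627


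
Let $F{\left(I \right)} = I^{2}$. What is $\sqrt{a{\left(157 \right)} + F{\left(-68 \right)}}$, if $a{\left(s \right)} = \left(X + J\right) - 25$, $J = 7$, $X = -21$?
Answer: $\sqrt{4585} \approx 67.713$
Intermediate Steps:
$a{\left(s \right)} = -39$ ($a{\left(s \right)} = \left(-21 + 7\right) - 25 = -14 - 25 = -39$)
$\sqrt{a{\left(157 \right)} + F{\left(-68 \right)}} = \sqrt{-39 + \left(-68\right)^{2}} = \sqrt{-39 + 4624} = \sqrt{4585}$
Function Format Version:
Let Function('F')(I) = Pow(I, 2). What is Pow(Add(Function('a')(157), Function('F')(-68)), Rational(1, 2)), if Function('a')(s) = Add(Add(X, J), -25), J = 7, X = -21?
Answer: Pow(4585, Rational(1, 2)) ≈ 67.713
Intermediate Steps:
Function('a')(s) = -39 (Function('a')(s) = Add(Add(-21, 7), -25) = Add(-14, -25) = -39)
Pow(Add(Function('a')(157), Function('F')(-68)), Rational(1, 2)) = Pow(Add(-39, Pow(-68, 2)), Rational(1, 2)) = Pow(Add(-39, 4624), Rational(1, 2)) = Pow(4585, Rational(1, 2))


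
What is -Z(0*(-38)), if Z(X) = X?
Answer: 0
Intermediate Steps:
-Z(0*(-38)) = -0*(-38) = -1*0 = 0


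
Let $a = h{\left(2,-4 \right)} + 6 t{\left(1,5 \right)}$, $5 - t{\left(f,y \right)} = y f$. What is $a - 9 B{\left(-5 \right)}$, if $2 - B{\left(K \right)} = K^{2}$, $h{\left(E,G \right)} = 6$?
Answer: $213$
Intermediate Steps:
$t{\left(f,y \right)} = 5 - f y$ ($t{\left(f,y \right)} = 5 - y f = 5 - f y$)
$a = 6$ ($a = 6 + 6 \left(5 - 1 \cdot 5\right) = 6 + 6 \left(5 - 5\right) = 6 + 6 \cdot 0 = 6 + 0 = 6$)
$B{\left(K \right)} = 2 - K^{2}$
$a - 9 B{\left(-5 \right)} = 6 - 9 \left(2 - \left(-5\right)^{2}\right) = 6 - 9 \left(2 - 25\right) = 6 - -207 = 6 + 207 = 213$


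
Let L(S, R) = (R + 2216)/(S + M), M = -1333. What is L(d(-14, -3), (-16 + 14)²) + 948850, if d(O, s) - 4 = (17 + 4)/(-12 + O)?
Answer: 2187095402/2305 ≈ 9.4885e+5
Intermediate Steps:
d(O, s) = 4 + 21/(-12 + O) (d(O, s) = 4 + (17 + 4)/(-12 + O) = 4 + 21/(-12 + O))
L(S, R) = (2216 + R)/(-1333 + S) (L(S, R) = (R + 2216)/(S - 1333) = (2216 + R)/(-1333 + S))
L(d(-14, -3), (-16 + 14)²) + 948850 = (2216 + (-16 + 14)²)/(-1333 + (-27 + 4*(-14))/(-12 - 14)) + 948850 = (2216 + (-2)²)/(-1333 + (-27 - 56)/(-26)) + 948850 = (2216 + 4)/(-1333 - 1/26*(-83)) + 948850 = 2220/(-1333 + 83/26) + 948850 = 2220/(-34575/26) + 948850 = -26/34575*2220 + 948850 = -3848/2305 + 948850 = 2187095402/2305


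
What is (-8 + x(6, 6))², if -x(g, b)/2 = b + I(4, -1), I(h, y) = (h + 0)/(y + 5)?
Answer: 484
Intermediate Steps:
I(h, y) = h/(5 + y)
x(g, b) = -2 - 2*b (x(g, b) = -2*(b + 4/(5 - 1)) = -2*(b + 4/4) = -2*(b + 4*(¼)) = -2*(b + 1) = -2*(1 + b) = -2 - 2*b)
(-8 + x(6, 6))² = (-8 + (-2 - 2*6))² = (-8 + (-2 - 12))² = (-8 - 14)² = (-22)² = 484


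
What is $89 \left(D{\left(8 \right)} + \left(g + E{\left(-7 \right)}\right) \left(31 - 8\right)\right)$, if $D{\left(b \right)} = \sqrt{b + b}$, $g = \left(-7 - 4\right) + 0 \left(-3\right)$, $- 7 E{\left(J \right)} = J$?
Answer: $-20114$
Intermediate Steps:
$E{\left(J \right)} = - \frac{J}{7}$
$g = -11$ ($g = -11 + 0 = -11$)
$D{\left(b \right)} = \sqrt{2} \sqrt{b}$ ($D{\left(b \right)} = \sqrt{2 b} = \sqrt{2} \sqrt{b}$)
$89 \left(D{\left(8 \right)} + \left(g + E{\left(-7 \right)}\right) \left(31 - 8\right)\right) = 89 \left(\sqrt{2} \sqrt{8} + \left(-11 - -1\right) \left(31 - 8\right)\right) = 89 \left(\sqrt{2} \cdot 2 \sqrt{2} + \left(-11 + 1\right) 23\right) = 89 \left(4 - 230\right) = 89 \left(-226\right) = -20114$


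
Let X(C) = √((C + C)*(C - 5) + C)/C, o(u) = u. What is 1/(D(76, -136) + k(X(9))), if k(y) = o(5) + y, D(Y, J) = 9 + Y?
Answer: 1/91 ≈ 0.010989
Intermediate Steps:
X(C) = √(C + 2*C*(-5 + C))/C (X(C) = √((2*C)*(-5 + C) + C)/C = √(2*C*(-5 + C) + C)/C = √(C + 2*C*(-5 + C))/C)
k(y) = 5 + y
1/(D(76, -136) + k(X(9))) = 1/((9 + 76) + (5 + √(9*(-9 + 2*9))/9)) = 1/(85 + (5 + √(9*(-9 + 18))/9)) = 1/(85 + (5 + √(9*9)/9)) = 1/(85 + (5 + √81/9)) = 1/(85 + (5 + (⅑)*9)) = 1/(85 + (5 + 1)) = 1/(85 + 6) = 1/91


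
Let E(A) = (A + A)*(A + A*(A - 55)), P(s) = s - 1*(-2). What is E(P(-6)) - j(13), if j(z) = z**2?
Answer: -2025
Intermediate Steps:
P(s) = 2 + s (P(s) = s + 2 = 2 + s)
E(A) = 2*A*(A + A*(-55 + A)) (E(A) = (2*A)*(A + A*(-55 + A)) = 2*A*(A + A*(-55 + A)))
E(P(-6)) - j(13) = 2*(2 - 6)**2*(-54 + (2 - 6)) - 1*13**2 = 2*(-4)**2*(-54 - 4) - 1*169 = 2*16*(-58) - 169 = -1856 - 169 = -2025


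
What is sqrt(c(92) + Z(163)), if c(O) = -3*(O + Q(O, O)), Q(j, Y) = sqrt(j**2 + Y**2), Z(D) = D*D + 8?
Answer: sqrt(26301 - 276*sqrt(2)) ≈ 160.97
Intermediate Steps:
Z(D) = 8 + D**2 (Z(D) = D**2 + 8 = 8 + D**2)
Q(j, Y) = sqrt(Y**2 + j**2)
c(O) = -3*O - 3*sqrt(2)*sqrt(O**2) (c(O) = -3*(O + sqrt(O**2 + O**2)) = -3*(O + sqrt(2*O**2)) = -3*(O + sqrt(2)*sqrt(O**2)) = -3*O - 3*sqrt(2)*sqrt(O**2))
sqrt(c(92) + Z(163)) = sqrt((-3*92 - 3*sqrt(2)*sqrt(92**2)) + (8 + 163**2)) = sqrt((-276 - 3*sqrt(2)*sqrt(8464)) + (8 + 26569)) = sqrt((-276 - 3*sqrt(2)*92) + 26577) = sqrt((-276 - 276*sqrt(2)) + 26577) = sqrt(26301 - 276*sqrt(2))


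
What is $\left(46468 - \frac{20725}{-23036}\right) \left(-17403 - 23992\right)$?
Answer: $- \frac{44311591234335}{23036} \approx -1.9236 \cdot 10^{9}$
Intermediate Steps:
$\left(46468 - \frac{20725}{-23036}\right) \left(-17403 - 23992\right) = \left(46468 - - \frac{20725}{23036}\right) \left(-41395\right) = \left(46468 + \frac{20725}{23036}\right) \left(-41395\right) = \frac{1070457573}{23036} \left(-41395\right) = - \frac{44311591234335}{23036}$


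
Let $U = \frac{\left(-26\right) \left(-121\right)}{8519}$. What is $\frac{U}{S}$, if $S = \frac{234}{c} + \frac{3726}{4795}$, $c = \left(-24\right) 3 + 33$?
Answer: $- \frac{1077505}{15239274} \approx -0.070706$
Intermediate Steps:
$c = -39$ ($c = -72 + 33 = -39$)
$S = - \frac{25044}{4795}$ ($S = \frac{234}{-39} + \frac{3726}{4795} = 234 \left(- \frac{1}{39}\right) + 3726 \cdot \frac{1}{4795} = -6 + \frac{3726}{4795} = - \frac{25044}{4795} \approx -5.2229$)
$U = \frac{3146}{8519}$ ($U = 3146 \cdot \frac{1}{8519} = \frac{3146}{8519} \approx 0.36929$)
$\frac{U}{S} = \frac{3146}{8519 \left(- \frac{25044}{4795}\right)} = \frac{3146}{8519} \left(- \frac{4795}{25044}\right) = - \frac{1077505}{15239274}$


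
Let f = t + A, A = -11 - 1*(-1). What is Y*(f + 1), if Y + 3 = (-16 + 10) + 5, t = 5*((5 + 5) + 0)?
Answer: -164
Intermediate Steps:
A = -10 (A = -11 + 1 = -10)
t = 50 (t = 5*(10 + 0) = 5*10 = 50)
Y = -4 (Y = -3 + ((-16 + 10) + 5) = -3 + (-6 + 5) = -3 - 1 = -4)
f = 40 (f = 50 - 10 = 40)
Y*(f + 1) = -4*(40 + 1) = -4*41 = -164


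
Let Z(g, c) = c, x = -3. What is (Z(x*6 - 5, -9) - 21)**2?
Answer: 900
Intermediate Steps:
(Z(x*6 - 5, -9) - 21)**2 = (-9 - 21)**2 = (-30)**2 = 900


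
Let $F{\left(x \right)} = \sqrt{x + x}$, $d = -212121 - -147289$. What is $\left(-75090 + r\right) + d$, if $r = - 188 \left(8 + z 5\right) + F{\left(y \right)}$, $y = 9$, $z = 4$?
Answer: $-145186 + 3 \sqrt{2} \approx -1.4518 \cdot 10^{5}$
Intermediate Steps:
$d = -64832$ ($d = -212121 + 147289 = -64832$)
$F{\left(x \right)} = \sqrt{2} \sqrt{x}$ ($F{\left(x \right)} = \sqrt{2 x} = \sqrt{2} \sqrt{x}$)
$r = -5264 + 3 \sqrt{2}$ ($r = - 188 \left(8 + 4 \cdot 5\right) + \sqrt{2} \sqrt{9} = - 188 \left(8 + 20\right) + \sqrt{2} \cdot 3 = \left(-188\right) 28 + 3 \sqrt{2} = -5264 + 3 \sqrt{2} \approx -5259.8$)
$\left(-75090 + r\right) + d = \left(-75090 - \left(5264 - 3 \sqrt{2}\right)\right) - 64832 = \left(-80354 + 3 \sqrt{2}\right) - 64832 = -145186 + 3 \sqrt{2}$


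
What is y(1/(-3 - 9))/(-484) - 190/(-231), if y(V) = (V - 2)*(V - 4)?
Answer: 392705/487872 ≈ 0.80493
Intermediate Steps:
y(V) = (-4 + V)*(-2 + V) (y(V) = (-2 + V)*(-4 + V) = (-4 + V)*(-2 + V))
y(1/(-3 - 9))/(-484) - 190/(-231) = (8 + (1/(-3 - 9))² - 6/(-3 - 9))/(-484) - 190/(-231) = (8 + (1/(-12))² - 6/(-12))*(-1/484) - 190*(-1/231) = (8 + (-1/12)² - 6*(-1/12))*(-1/484) + 190/231 = (8 + 1/144 + ½)*(-1/484) + 190/231 = (1225/144)*(-1/484) + 190/231 = -1225/69696 + 190/231 = 392705/487872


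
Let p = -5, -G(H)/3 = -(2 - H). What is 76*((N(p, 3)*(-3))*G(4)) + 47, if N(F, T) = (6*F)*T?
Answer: -123073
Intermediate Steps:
G(H) = 6 - 3*H (G(H) = -(-3)*(2 - H) = -3*(-2 + H) = 6 - 3*H)
N(F, T) = 6*F*T
76*((N(p, 3)*(-3))*G(4)) + 47 = 76*(((6*(-5)*3)*(-3))*(6 - 3*4)) + 47 = 76*((-90*(-3))*(6 - 12)) + 47 = 76*(270*(-6)) + 47 = 76*(-1620) + 47 = -123120 + 47 = -123073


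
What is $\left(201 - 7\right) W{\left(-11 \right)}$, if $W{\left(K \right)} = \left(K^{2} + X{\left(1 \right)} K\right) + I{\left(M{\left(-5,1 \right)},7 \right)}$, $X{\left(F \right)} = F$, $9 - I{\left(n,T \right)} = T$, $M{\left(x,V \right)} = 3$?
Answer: $21728$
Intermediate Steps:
$I{\left(n,T \right)} = 9 - T$
$W{\left(K \right)} = 2 + K + K^{2}$ ($W{\left(K \right)} = \left(K^{2} + 1 K\right) + \left(9 - 7\right) = \left(K^{2} + K\right) + \left(9 - 7\right) = \left(K + K^{2}\right) + 2 = 2 + K + K^{2}$)
$\left(201 - 7\right) W{\left(-11 \right)} = \left(201 - 7\right) \left(2 - 11 + \left(-11\right)^{2}\right) = 194 \left(2 - 11 + 121\right) = 194 \cdot 112 = 21728$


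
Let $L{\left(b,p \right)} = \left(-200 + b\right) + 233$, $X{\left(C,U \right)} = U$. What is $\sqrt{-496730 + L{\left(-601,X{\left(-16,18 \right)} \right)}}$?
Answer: $i \sqrt{497298} \approx 705.19 i$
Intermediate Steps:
$L{\left(b,p \right)} = 33 + b$
$\sqrt{-496730 + L{\left(-601,X{\left(-16,18 \right)} \right)}} = \sqrt{-496730 + \left(33 - 601\right)} = \sqrt{-496730 - 568} = \sqrt{-497298} = i \sqrt{497298}$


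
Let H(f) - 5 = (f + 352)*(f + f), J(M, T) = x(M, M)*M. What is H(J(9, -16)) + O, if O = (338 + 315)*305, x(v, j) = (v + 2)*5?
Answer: 1037700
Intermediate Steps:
x(v, j) = 10 + 5*v (x(v, j) = (2 + v)*5 = 10 + 5*v)
J(M, T) = M*(10 + 5*M) (J(M, T) = (10 + 5*M)*M = M*(10 + 5*M))
O = 199165 (O = 653*305 = 199165)
H(f) = 5 + 2*f*(352 + f) (H(f) = 5 + (f + 352)*(f + f) = 5 + (352 + f)*(2*f) = 5 + 2*f*(352 + f))
H(J(9, -16)) + O = (5 + 2*(5*9*(2 + 9))² + 704*(5*9*(2 + 9))) + 199165 = (5 + 2*(5*9*11)² + 704*(5*9*11)) + 199165 = (5 + 2*495² + 704*495) + 199165 = (5 + 2*245025 + 348480) + 199165 = (5 + 490050 + 348480) + 199165 = 838535 + 199165 = 1037700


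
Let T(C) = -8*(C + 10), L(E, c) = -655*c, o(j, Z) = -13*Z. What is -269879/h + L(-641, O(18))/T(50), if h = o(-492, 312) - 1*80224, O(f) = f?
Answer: 4680013/168560 ≈ 27.765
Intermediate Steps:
h = -84280 (h = -13*312 - 1*80224 = -4056 - 80224 = -84280)
T(C) = -80 - 8*C (T(C) = -8*(10 + C) = -80 - 8*C)
-269879/h + L(-641, O(18))/T(50) = -269879/(-84280) + (-655*18)/(-80 - 8*50) = -269879*(-1/84280) - 11790/(-80 - 400) = 269879/84280 - 11790/(-480) = 269879/84280 - 11790*(-1/480) = 269879/84280 + 393/16 = 4680013/168560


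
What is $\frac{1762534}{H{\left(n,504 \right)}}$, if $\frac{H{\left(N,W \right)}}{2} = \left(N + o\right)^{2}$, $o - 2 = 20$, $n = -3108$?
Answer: $\frac{881267}{9523396} \approx 0.092537$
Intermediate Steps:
$o = 22$ ($o = 2 + 20 = 22$)
$H{\left(N,W \right)} = 2 \left(22 + N\right)^{2}$ ($H{\left(N,W \right)} = 2 \left(N + 22\right)^{2} = 2 \left(22 + N\right)^{2}$)
$\frac{1762534}{H{\left(n,504 \right)}} = \frac{1762534}{2 \left(22 - 3108\right)^{2}} = \frac{1762534}{2 \left(-3086\right)^{2}} = \frac{1762534}{2 \cdot 9523396} = \frac{1762534}{19046792} = 1762534 \cdot \frac{1}{19046792} = \frac{881267}{9523396}$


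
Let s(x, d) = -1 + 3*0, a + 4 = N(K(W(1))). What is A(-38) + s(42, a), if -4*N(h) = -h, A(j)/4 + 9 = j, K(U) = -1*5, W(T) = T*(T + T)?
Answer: -189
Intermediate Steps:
W(T) = 2*T**2 (W(T) = T*(2*T) = 2*T**2)
K(U) = -5
A(j) = -36 + 4*j
N(h) = h/4 (N(h) = -(-1)*h/4 = h/4)
a = -21/4 (a = -4 + (1/4)*(-5) = -4 - 5/4 = -21/4 ≈ -5.2500)
s(x, d) = -1 (s(x, d) = -1 + 0 = -1)
A(-38) + s(42, a) = (-36 + 4*(-38)) - 1 = (-36 - 152) - 1 = -188 - 1 = -189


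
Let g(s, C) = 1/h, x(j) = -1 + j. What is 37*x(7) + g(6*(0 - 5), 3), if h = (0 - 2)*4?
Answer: 1775/8 ≈ 221.88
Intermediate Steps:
h = -8 (h = -2*4 = -8)
g(s, C) = -1/8 (g(s, C) = 1/(-8) = -1/8)
37*x(7) + g(6*(0 - 5), 3) = 37*(-1 + 7) - 1/8 = 37*6 - 1/8 = 222 - 1/8 = 1775/8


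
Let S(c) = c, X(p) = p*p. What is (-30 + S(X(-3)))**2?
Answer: 441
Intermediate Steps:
X(p) = p**2
(-30 + S(X(-3)))**2 = (-30 + (-3)**2)**2 = (-30 + 9)**2 = (-21)**2 = 441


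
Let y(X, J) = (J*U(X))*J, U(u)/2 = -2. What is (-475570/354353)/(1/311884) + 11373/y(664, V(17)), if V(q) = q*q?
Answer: -2914837424151917/6963745156 ≈ -4.1857e+5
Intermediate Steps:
U(u) = -4 (U(u) = 2*(-2) = -4)
V(q) = q²
y(X, J) = -4*J² (y(X, J) = (J*(-4))*J = (-4*J)*J = -4*J²)
(-475570/354353)/(1/311884) + 11373/y(664, V(17)) = (-475570/354353)/(1/311884) + 11373/((-4*(17²)²)) = (-475570*1/354353)/(1/311884) + 11373/((-4*289²)) = -475570/354353*311884 + 11373/((-4*83521)) = -148322673880/354353 + 11373/(-334084) = -148322673880/354353 + 11373*(-1/334084) = -148322673880/354353 - 669/19652 = -2914837424151917/6963745156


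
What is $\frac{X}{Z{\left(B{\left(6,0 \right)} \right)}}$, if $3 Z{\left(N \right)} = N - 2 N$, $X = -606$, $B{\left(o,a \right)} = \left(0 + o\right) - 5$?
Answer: $1818$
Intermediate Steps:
$B{\left(o,a \right)} = -5 + o$ ($B{\left(o,a \right)} = o - 5 = -5 + o$)
$Z{\left(N \right)} = - \frac{N}{3}$ ($Z{\left(N \right)} = \frac{N - 2 N}{3} = \frac{\left(-1\right) N}{3} = - \frac{N}{3}$)
$\frac{X}{Z{\left(B{\left(6,0 \right)} \right)}} = - \frac{606}{\left(- \frac{1}{3}\right) \left(-5 + 6\right)} = - \frac{606}{\left(- \frac{1}{3}\right) 1} = - \frac{606}{- \frac{1}{3}} = \left(-606\right) \left(-3\right) = 1818$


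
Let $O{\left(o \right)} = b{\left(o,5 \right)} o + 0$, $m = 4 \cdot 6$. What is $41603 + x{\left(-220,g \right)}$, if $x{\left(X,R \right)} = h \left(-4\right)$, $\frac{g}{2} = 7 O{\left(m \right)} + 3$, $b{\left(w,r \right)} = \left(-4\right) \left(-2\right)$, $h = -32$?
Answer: $41731$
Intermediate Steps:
$b{\left(w,r \right)} = 8$
$m = 24$
$O{\left(o \right)} = 8 o$ ($O{\left(o \right)} = 8 o + 0 = 8 o$)
$g = 2694$ ($g = 2 \left(7 \cdot 8 \cdot 24 + 3\right) = 2 \left(7 \cdot 192 + 3\right) = 2 \left(1344 + 3\right) = 2 \cdot 1347 = 2694$)
$x{\left(X,R \right)} = 128$ ($x{\left(X,R \right)} = \left(-32\right) \left(-4\right) = 128$)
$41603 + x{\left(-220,g \right)} = 41603 + 128 = 41731$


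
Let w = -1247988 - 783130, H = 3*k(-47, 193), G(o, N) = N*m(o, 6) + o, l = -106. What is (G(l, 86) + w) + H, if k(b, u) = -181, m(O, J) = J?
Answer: -2031251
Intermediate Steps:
G(o, N) = o + 6*N (G(o, N) = N*6 + o = 6*N + o = o + 6*N)
H = -543 (H = 3*(-181) = -543)
w = -2031118
(G(l, 86) + w) + H = ((-106 + 6*86) - 2031118) - 543 = ((-106 + 516) - 2031118) - 543 = (410 - 2031118) - 543 = -2030708 - 543 = -2031251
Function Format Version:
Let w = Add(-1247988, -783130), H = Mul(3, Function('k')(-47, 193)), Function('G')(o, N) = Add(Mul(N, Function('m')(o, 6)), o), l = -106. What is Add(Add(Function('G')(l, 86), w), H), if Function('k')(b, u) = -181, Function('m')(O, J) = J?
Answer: -2031251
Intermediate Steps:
Function('G')(o, N) = Add(o, Mul(6, N)) (Function('G')(o, N) = Add(Mul(N, 6), o) = Add(Mul(6, N), o) = Add(o, Mul(6, N)))
H = -543 (H = Mul(3, -181) = -543)
w = -2031118
Add(Add(Function('G')(l, 86), w), H) = Add(Add(Add(-106, Mul(6, 86)), -2031118), -543) = Add(Add(Add(-106, 516), -2031118), -543) = Add(Add(410, -2031118), -543) = Add(-2030708, -543) = -2031251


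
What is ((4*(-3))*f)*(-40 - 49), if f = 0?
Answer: 0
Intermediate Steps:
((4*(-3))*f)*(-40 - 49) = ((4*(-3))*0)*(-40 - 49) = -12*0*(-89) = 0*(-89) = 0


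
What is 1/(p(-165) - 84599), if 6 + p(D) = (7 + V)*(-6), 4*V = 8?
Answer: -1/84659 ≈ -1.1812e-5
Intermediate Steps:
V = 2 (V = (¼)*8 = 2)
p(D) = -60 (p(D) = -6 + (7 + 2)*(-6) = -6 + 9*(-6) = -6 - 54 = -60)
1/(p(-165) - 84599) = 1/(-60 - 84599) = 1/(-84659) = -1/84659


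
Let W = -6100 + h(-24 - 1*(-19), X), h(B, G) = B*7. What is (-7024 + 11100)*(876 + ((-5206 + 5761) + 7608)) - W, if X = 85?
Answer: 36849099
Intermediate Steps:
h(B, G) = 7*B
W = -6135 (W = -6100 + 7*(-24 - 1*(-19)) = -6100 + 7*(-24 + 19) = -6100 + 7*(-5) = -6100 - 35 = -6135)
(-7024 + 11100)*(876 + ((-5206 + 5761) + 7608)) - W = (-7024 + 11100)*(876 + ((-5206 + 5761) + 7608)) - 1*(-6135) = 4076*(876 + (555 + 7608)) + 6135 = 4076*(876 + 8163) + 6135 = 4076*9039 + 6135 = 36842964 + 6135 = 36849099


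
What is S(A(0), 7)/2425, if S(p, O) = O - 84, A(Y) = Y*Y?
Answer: -77/2425 ≈ -0.031753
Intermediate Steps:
A(Y) = Y²
S(p, O) = -84 + O
S(A(0), 7)/2425 = (-84 + 7)/2425 = -77*1/2425 = -77/2425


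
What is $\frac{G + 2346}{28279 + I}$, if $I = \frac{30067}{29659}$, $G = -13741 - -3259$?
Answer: $- \frac{30163203}{104844616} \approx -0.28769$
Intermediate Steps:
$G = -10482$ ($G = -13741 + 3259 = -10482$)
$I = \frac{30067}{29659}$ ($I = 30067 \cdot \frac{1}{29659} = \frac{30067}{29659} \approx 1.0138$)
$\frac{G + 2346}{28279 + I} = \frac{-10482 + 2346}{28279 + \frac{30067}{29659}} = - \frac{8136}{\frac{838756928}{29659}} = \left(-8136\right) \frac{29659}{838756928} = - \frac{30163203}{104844616}$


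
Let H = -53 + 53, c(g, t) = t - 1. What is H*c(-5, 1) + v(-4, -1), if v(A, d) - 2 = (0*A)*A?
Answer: 2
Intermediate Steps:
c(g, t) = -1 + t
v(A, d) = 2 (v(A, d) = 2 + (0*A)*A = 2 + 0*A = 2 + 0 = 2)
H = 0
H*c(-5, 1) + v(-4, -1) = 0*(-1 + 1) + 2 = 0*0 + 2 = 0 + 2 = 2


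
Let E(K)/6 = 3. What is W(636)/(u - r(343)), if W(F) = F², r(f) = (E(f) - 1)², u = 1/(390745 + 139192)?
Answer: -13397337297/9571987 ≈ -1399.6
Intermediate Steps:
u = 1/529937 ≈ 1.8870e-6
E(K) = 18 (E(K) = 6*3 = 18)
r(f) = 289 (r(f) = (18 - 1)² = 17² = 289)
W(636)/(u - r(343)) = 636²/(1/529937 - 1*289) = 404496/(1/529937 - 289) = 404496/(-153151792/529937) = 404496*(-529937/153151792) = -13397337297/9571987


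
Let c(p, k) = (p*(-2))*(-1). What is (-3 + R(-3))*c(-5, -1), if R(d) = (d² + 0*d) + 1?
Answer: -70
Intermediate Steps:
c(p, k) = 2*p (c(p, k) = -2*p*(-1) = 2*p)
R(d) = 1 + d² (R(d) = (d² + 0) + 1 = d² + 1 = 1 + d²)
(-3 + R(-3))*c(-5, -1) = (-3 + (1 + (-3)²))*(2*(-5)) = (-3 + (1 + 9))*(-10) = (-3 + 10)*(-10) = 7*(-10) = -70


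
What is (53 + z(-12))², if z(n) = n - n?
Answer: 2809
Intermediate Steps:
z(n) = 0
(53 + z(-12))² = (53 + 0)² = 53² = 2809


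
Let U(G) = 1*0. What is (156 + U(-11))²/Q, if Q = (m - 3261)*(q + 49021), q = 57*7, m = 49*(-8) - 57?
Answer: -3042/22918525 ≈ -0.00013273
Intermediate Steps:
m = -449 (m = -392 - 57 = -449)
U(G) = 0
q = 399
Q = -183348200 (Q = (-449 - 3261)*(399 + 49021) = -3710*49420 = -183348200)
(156 + U(-11))²/Q = (156 + 0)²/(-183348200) = 156²*(-1/183348200) = 24336*(-1/183348200) = -3042/22918525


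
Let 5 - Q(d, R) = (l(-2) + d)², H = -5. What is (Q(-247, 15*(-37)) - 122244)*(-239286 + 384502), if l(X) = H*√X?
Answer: -26603280768 - 358683520*I*√2 ≈ -2.6603e+10 - 5.0726e+8*I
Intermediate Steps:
l(X) = -5*√X
Q(d, R) = 5 - (d - 5*I*√2)² (Q(d, R) = 5 - (-5*I*√2 + d)² = 5 - (d - 5*I*√2)²)
(Q(-247, 15*(-37)) - 122244)*(-239286 + 384502) = ((5 - (-247 - 5*I*√2)²) - 122244)*(-239286 + 384502) = (-122239 - (-247 - 5*I*√2)²)*145216 = -17751058624 - 145216*(-247 - 5*I*√2)²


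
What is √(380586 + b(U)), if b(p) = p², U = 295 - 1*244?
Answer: √383187 ≈ 619.02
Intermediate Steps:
U = 51 (U = 295 - 244 = 51)
√(380586 + b(U)) = √(380586 + 51²) = √(380586 + 2601) = √383187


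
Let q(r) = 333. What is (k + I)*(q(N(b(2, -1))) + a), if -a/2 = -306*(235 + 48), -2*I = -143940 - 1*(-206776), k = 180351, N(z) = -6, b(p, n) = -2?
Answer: 25844194557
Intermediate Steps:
I = -31418 (I = -(-143940 - 1*(-206776))/2 = -(-143940 + 206776)/2 = -½*62836 = -31418)
a = 173196 (a = -(-612)*(235 + 48) = -(-612)*283 = -2*(-86598) = 173196)
(k + I)*(q(N(b(2, -1))) + a) = (180351 - 31418)*(333 + 173196) = 148933*173529 = 25844194557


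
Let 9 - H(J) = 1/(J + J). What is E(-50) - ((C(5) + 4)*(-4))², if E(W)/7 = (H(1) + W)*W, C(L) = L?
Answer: 13229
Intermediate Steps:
H(J) = 9 - 1/(2*J) (H(J) = 9 - 1/(J + J) = 9 - 1/(2*J))
E(W) = 7*W*(17/2 + W) (E(W) = 7*(((9 - ½/1) + W)*W) = 7*(((9 - ½*1) + W)*W) = 7*(((9 - ½) + W)*W) = 7*((17/2 + W)*W) = 7*(W*(17/2 + W)) = 7*W*(17/2 + W))
E(-50) - ((C(5) + 4)*(-4))² = (7/2)*(-50)*(17 + 2*(-50)) - ((5 + 4)*(-4))² = (7/2)*(-50)*(17 - 100) - (9*(-4))² = (7/2)*(-50)*(-83) - 1*(-36)² = 14525 - 1*1296 = 14525 - 1296 = 13229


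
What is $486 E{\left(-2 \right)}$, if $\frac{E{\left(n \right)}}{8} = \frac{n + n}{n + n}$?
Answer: $3888$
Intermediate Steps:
$E{\left(n \right)} = 8$ ($E{\left(n \right)} = 8 \frac{n + n}{n + n} = 8 \frac{2 n}{2 n} = 8 \cdot 2 n \frac{1}{2 n} = 8 \cdot 1 = 8$)
$486 E{\left(-2 \right)} = 486 \cdot 8 = 3888$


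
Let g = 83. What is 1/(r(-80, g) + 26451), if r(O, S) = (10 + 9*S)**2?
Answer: 1/599500 ≈ 1.6681e-6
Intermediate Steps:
1/(r(-80, g) + 26451) = 1/((10 + 9*83)**2 + 26451) = 1/((10 + 747)**2 + 26451) = 1/(757**2 + 26451) = 1/(573049 + 26451) = 1/599500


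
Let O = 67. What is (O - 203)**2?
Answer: 18496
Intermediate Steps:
(O - 203)**2 = (67 - 203)**2 = (-136)**2 = 18496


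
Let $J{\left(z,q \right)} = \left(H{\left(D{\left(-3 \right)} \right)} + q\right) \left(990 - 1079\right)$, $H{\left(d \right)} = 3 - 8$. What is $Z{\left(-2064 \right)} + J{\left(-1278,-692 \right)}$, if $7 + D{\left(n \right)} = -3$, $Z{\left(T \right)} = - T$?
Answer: $64097$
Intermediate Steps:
$D{\left(n \right)} = -10$ ($D{\left(n \right)} = -7 - 3 = -10$)
$H{\left(d \right)} = -5$ ($H{\left(d \right)} = 3 - 8 = -5$)
$J{\left(z,q \right)} = 445 - 89 q$ ($J{\left(z,q \right)} = \left(-5 + q\right) \left(990 - 1079\right) = \left(-5 + q\right) \left(-89\right) = 445 - 89 q$)
$Z{\left(-2064 \right)} + J{\left(-1278,-692 \right)} = \left(-1\right) \left(-2064\right) + \left(445 - -61588\right) = 2064 + \left(445 + 61588\right) = 2064 + 62033 = 64097$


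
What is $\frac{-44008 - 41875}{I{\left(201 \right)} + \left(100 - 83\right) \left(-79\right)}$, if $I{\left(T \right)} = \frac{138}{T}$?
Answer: $\frac{5754161}{89935} \approx 63.981$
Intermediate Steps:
$\frac{-44008 - 41875}{I{\left(201 \right)} + \left(100 - 83\right) \left(-79\right)} = \frac{-44008 - 41875}{\frac{138}{201} + \left(100 - 83\right) \left(-79\right)} = - \frac{85883}{138 \cdot \frac{1}{201} + 17 \left(-79\right)} = - \frac{85883}{\frac{46}{67} - 1343} = - \frac{85883}{- \frac{89935}{67}} = \left(-85883\right) \left(- \frac{67}{89935}\right) = \frac{5754161}{89935}$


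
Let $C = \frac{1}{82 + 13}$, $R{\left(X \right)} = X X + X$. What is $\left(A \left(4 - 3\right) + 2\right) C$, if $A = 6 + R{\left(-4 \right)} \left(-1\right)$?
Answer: $- \frac{4}{95} \approx -0.042105$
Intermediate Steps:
$R{\left(X \right)} = X + X^{2}$ ($R{\left(X \right)} = X^{2} + X = X + X^{2}$)
$C = \frac{1}{95} \approx 0.010526$
$A = -6$ ($A = 6 + - 4 \left(1 - 4\right) \left(-1\right) = 6 + \left(-4\right) \left(-3\right) \left(-1\right) = 6 + 12 \left(-1\right) = 6 - 12 = -6$)
$\left(A \left(4 - 3\right) + 2\right) C = \left(- 6 \left(4 - 3\right) + 2\right) \frac{1}{95} = \left(\left(-6\right) 1 + 2\right) \frac{1}{95} = \left(-6 + 2\right) \frac{1}{95} = \left(-4\right) \frac{1}{95} = - \frac{4}{95}$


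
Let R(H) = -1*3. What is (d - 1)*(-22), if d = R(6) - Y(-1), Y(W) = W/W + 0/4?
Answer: 110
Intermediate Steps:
Y(W) = 1 (Y(W) = 1 + 0*(1/4) = 1 + 0 = 1)
R(H) = -3
d = -4 (d = -3 - 1*1 = -3 - 1 = -4)
(d - 1)*(-22) = (-4 - 1)*(-22) = -5*(-22) = 110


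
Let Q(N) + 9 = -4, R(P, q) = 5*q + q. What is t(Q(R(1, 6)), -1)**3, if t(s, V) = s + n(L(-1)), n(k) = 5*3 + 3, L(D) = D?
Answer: 125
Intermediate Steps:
n(k) = 18 (n(k) = 15 + 3 = 18)
R(P, q) = 6*q
Q(N) = -13 (Q(N) = -9 - 4 = -13)
t(s, V) = 18 + s (t(s, V) = s + 18 = 18 + s)
t(Q(R(1, 6)), -1)**3 = (18 - 13)**3 = 5**3 = 125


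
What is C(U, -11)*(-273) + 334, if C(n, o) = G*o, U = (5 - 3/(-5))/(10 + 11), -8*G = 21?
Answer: -60391/8 ≈ -7548.9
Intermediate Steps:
G = -21/8 (G = -⅛*21 = -21/8 ≈ -2.6250)
U = 4/15 (U = (5 - 3*(-⅕))/21 = (5 + ⅗)*(1/21) = (28/5)*(1/21) = 4/15 ≈ 0.26667)
C(n, o) = -21*o/8
C(U, -11)*(-273) + 334 = -21/8*(-11)*(-273) + 334 = (231/8)*(-273) + 334 = -63063/8 + 334 = -60391/8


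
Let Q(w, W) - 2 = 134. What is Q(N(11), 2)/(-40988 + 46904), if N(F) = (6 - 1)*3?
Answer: 2/87 ≈ 0.022988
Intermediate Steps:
N(F) = 15 (N(F) = 5*3 = 15)
Q(w, W) = 136 (Q(w, W) = 2 + 134 = 136)
Q(N(11), 2)/(-40988 + 46904) = 136/(-40988 + 46904) = 136/5916 = 136*(1/5916) = 2/87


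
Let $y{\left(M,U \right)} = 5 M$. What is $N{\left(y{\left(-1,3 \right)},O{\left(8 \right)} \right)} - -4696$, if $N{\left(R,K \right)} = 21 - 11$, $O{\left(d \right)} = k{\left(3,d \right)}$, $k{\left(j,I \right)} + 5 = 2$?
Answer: $4706$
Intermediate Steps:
$k{\left(j,I \right)} = -3$ ($k{\left(j,I \right)} = -5 + 2 = -3$)
$O{\left(d \right)} = -3$
$N{\left(R,K \right)} = 10$
$N{\left(y{\left(-1,3 \right)},O{\left(8 \right)} \right)} - -4696 = 10 - -4696 = 10 + 4696 = 4706$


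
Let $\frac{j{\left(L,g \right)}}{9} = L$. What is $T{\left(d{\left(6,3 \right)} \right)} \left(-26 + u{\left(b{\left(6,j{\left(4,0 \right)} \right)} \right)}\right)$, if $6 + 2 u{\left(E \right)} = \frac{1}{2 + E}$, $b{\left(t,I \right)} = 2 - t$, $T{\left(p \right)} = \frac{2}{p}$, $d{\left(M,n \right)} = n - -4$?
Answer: $- \frac{117}{14} \approx -8.3571$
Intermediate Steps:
$j{\left(L,g \right)} = 9 L$
$d{\left(M,n \right)} = 4 + n$ ($d{\left(M,n \right)} = n + 4 = 4 + n$)
$u{\left(E \right)} = -3 + \frac{1}{2 \left(2 + E\right)}$
$T{\left(d{\left(6,3 \right)} \right)} \left(-26 + u{\left(b{\left(6,j{\left(4,0 \right)} \right)} \right)}\right) = \frac{2}{4 + 3} \left(-26 + \frac{-11 - 6 \left(2 - 6\right)}{2 \left(2 + \left(2 - 6\right)\right)}\right) = \frac{2}{7} \left(-26 + \frac{-11 - 6 \left(2 - 6\right)}{2 \left(2 + \left(2 - 6\right)\right)}\right) = 2 \cdot \frac{1}{7} \left(-26 + \frac{-11 - -24}{2 \left(2 - 4\right)}\right) = \frac{2 \left(-26 + \frac{-11 + 24}{2 \left(-2\right)}\right)}{7} = \frac{2 \left(-26 + \frac{1}{2} \left(- \frac{1}{2}\right) 13\right)}{7} = \frac{2 \left(-26 - \frac{13}{4}\right)}{7} = \frac{2}{7} \left(- \frac{117}{4}\right) = - \frac{117}{14}$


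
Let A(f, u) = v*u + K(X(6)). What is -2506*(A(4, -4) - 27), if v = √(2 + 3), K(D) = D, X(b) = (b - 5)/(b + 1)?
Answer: 67304 + 10024*√5 ≈ 89718.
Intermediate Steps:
X(b) = (-5 + b)/(1 + b)
v = √5 ≈ 2.2361
A(f, u) = ⅐ + u*√5 (A(f, u) = √5*u + (-5 + 6)/(1 + 6) = u*√5 + 1/7 = u*√5 + (⅐)*1 = u*√5 + ⅐ = ⅐ + u*√5)
-2506*(A(4, -4) - 27) = -2506*((⅐ - 4*√5) - 27) = -2506*(-188/7 - 4*√5) = 67304 + 10024*√5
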